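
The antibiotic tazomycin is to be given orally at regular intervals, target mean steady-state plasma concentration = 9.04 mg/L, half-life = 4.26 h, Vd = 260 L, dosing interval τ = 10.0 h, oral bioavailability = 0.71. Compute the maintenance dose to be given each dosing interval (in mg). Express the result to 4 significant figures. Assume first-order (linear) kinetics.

5386 mg

k = ln2 / t½ = 0.693147 / 4.26 = 0.1627 h⁻¹
CL = k × Vd = 0.1627 × 260 = 42.30 L/h
At steady state, F × (Dose/τ) = Css × CL.
Dose = Css × CL × τ / F = 9.04 × 42.30 × 10.0 / 0.71 = 5386 mg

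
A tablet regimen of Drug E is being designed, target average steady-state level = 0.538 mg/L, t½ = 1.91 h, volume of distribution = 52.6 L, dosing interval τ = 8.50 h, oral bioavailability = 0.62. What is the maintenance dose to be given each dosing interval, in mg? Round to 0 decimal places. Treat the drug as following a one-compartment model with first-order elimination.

k = ln2 / t½ = 0.693147 / 1.91 = 0.3629 h⁻¹
CL = k × Vd = 0.3629 × 52.6 = 19.09 L/h
At steady state, F × (Dose/τ) = Css × CL.
Dose = Css × CL × τ / F = 0.538 × 19.09 × 8.50 / 0.62 = 140.8 mg

141 mg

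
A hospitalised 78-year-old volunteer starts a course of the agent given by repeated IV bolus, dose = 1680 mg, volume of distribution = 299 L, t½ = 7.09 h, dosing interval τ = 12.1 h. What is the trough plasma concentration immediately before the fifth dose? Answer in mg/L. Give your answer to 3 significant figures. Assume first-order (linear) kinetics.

2.46 mg/L

C₀ per dose = Dose / Vd = 1680 / 299 = 5.619 mg/L
k = ln2 / t½ = 0.693147 / 7.09 = 0.09776 h⁻¹
Fraction remaining after one interval: r = e^(−kτ) = e^(−0.09776 × 12.1) = 0.3064
Before dose 5, 4 doses have been given (aged 1τ, 2τ, 3τ, 4τ).
C_trough = C₀ × (r + r² + … + r^4) = C₀ × r(1−r^4)/(1−r)
        = 5.619 × 0.3064 × (1 − 0.008814) / (1 − 0.3064) = 2.460 mg/L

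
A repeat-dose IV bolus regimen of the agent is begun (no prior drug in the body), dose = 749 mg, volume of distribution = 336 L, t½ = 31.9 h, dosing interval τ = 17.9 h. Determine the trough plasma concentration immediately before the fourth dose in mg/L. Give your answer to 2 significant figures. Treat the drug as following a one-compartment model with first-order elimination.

3.2 mg/L

C₀ per dose = Dose / Vd = 749 / 336 = 2.229 mg/L
k = ln2 / t½ = 0.693147 / 31.9 = 0.02173 h⁻¹
Fraction remaining after one interval: r = e^(−kτ) = e^(−0.02173 × 17.9) = 0.6778
Before dose 4, 3 doses have been given (aged 1τ, 2τ, 3τ).
C_trough = C₀ × (r + r² + … + r^3) = C₀ × r(1−r^3)/(1−r)
        = 2.229 × 0.6778 × (1 − 0.3114) / (1 − 0.6778) = 3.229 mg/L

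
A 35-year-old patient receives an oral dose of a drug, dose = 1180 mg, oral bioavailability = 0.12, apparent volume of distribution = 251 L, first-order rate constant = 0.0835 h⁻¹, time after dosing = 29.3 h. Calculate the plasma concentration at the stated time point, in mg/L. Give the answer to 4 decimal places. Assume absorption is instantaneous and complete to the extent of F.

0.0489 mg/L

Amount reaching circulation = F × Dose = 0.12 × 1180 = 141.6 mg
C₀ = F·Dose / Vd = 141.6 / 251 = 0.5641 mg/L
C = C₀ · e^(−k·t) = 0.5641 × e^(−0.08350 × 29.3)
  = 0.5641 × 0.08659 = 0.04885 mg/L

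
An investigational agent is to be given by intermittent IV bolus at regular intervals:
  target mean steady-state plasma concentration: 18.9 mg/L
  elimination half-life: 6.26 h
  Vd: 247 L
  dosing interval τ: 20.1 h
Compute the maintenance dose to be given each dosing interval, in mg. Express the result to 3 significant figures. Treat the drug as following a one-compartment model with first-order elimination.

10400 mg

k = ln2 / t½ = 0.693147 / 6.26 = 0.1107 h⁻¹
CL = k × Vd = 0.1107 × 247 = 27.34 L/h
At steady state, Dose/τ = Css × CL.
Dose = Css × CL × τ = 18.9 × 27.34 × 20.1 = 10390 mg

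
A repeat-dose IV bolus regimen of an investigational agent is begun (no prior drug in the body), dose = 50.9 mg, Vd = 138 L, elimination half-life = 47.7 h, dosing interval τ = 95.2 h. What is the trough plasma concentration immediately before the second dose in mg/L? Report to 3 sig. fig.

0.0925 mg/L

C₀ per dose = Dose / Vd = 50.9 / 138 = 0.3688 mg/L
k = ln2 / t½ = 0.693147 / 47.7 = 0.01453 h⁻¹
Fraction remaining after one interval: r = e^(−kτ) = e^(−0.01453 × 95.2) = 0.2508
Before dose 2, 1 dose has been given (aged 1τ).
C_trough = C₀ × r = 0.3688 × 0.2508 = 0.09250 mg/L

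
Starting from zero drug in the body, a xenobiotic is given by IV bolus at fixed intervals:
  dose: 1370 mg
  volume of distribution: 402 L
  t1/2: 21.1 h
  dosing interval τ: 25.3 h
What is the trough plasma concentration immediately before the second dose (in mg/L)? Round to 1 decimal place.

1.5 mg/L

C₀ per dose = Dose / Vd = 1370 / 402 = 3.408 mg/L
k = ln2 / t½ = 0.693147 / 21.1 = 0.03285 h⁻¹
Fraction remaining after one interval: r = e^(−kτ) = e^(−0.03285 × 25.3) = 0.4356
Before dose 2, 1 dose has been given (aged 1τ).
C_trough = C₀ × r = 3.408 × 0.4356 = 1.485 mg/L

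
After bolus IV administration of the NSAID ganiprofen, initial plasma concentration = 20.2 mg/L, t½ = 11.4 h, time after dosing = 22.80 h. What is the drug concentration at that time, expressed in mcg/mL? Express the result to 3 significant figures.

k = ln2 / t½ = 0.693147 / 11.4 = 0.06080 h⁻¹
t / t½ = 22.80 / 11.4 = 2 half-lives
C = C₀ × (1/2)^2 = 20.20 × 0.2500 = 5.050 mg/L
(5.050 mg/L = 5.050 mcg/mL)

5.05 mcg/mL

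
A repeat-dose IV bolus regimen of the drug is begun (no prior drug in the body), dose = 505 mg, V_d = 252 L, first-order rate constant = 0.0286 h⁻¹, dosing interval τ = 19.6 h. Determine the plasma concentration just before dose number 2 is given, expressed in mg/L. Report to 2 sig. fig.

C₀ per dose = Dose / Vd = 505 / 252 = 2.004 mg/L
Fraction remaining after one interval: r = e^(−kτ) = e^(−0.02860 × 19.6) = 0.5709
Before dose 2, 1 dose has been given (aged 1τ).
C_trough = C₀ × r = 2.004 × 0.5709 = 1.144 mg/L

1.1 mg/L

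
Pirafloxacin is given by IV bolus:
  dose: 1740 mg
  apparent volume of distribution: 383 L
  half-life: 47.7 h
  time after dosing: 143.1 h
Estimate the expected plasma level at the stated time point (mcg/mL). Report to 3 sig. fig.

0.568 mcg/mL

C₀ = Dose / Vd = 1740 / 383 = 4.543 mg/L
k = ln2 / t½ = 0.693147 / 47.7 = 0.01453 h⁻¹
t / t½ = 143.1 / 47.7 = 3 half-lives
C = C₀ × (1/2)^3 = 4.543 × 0.1250 = 0.5679 mg/L
(0.5679 mg/L = 0.5679 mcg/mL)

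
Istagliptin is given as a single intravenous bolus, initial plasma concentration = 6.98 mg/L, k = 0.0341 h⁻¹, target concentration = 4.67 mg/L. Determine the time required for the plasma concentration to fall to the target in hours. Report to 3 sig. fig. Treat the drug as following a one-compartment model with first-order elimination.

t = ln(C₀ / C) / k = ln(6.980 / 4.67) / 0.03410
  = ln(1.495) / 0.03410 = 0.4021 / 0.03410 = 11.79 h

11.8 h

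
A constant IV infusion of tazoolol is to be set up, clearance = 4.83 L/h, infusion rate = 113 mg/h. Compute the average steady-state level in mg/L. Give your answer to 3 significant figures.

At steady state Css = R₀ / CL = 113 / 4.830 = 23.40 mg/L

23.4 mg/L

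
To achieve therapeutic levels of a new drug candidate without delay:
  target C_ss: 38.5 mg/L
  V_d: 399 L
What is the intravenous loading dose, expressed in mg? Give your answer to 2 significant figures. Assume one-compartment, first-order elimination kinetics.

LD = Css × Vd = 38.5 × 399 = 15360 mg

15000 mg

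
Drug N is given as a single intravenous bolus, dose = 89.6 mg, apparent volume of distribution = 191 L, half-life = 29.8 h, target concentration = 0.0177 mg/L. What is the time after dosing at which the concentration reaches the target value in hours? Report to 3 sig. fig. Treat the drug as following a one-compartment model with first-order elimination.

C₀ = Dose / Vd = 89.60 / 191 = 0.4691 mg/L
k = ln2 / t½ = 0.693147 / 29.8 = 0.02326 h⁻¹
t = ln(C₀ / C) / k = ln(0.4691 / 0.0177) / 0.02326
  = ln(26.50) / 0.02326 = 3.277 / 0.02326 = 140.9 h

141 h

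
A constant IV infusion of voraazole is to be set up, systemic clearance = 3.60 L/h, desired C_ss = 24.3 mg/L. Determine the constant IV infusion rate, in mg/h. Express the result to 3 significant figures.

87.5 mg/h

At steady state, infusion rate R₀ = Css × CL = 24.3 × 3.600 = 87.48 mg/h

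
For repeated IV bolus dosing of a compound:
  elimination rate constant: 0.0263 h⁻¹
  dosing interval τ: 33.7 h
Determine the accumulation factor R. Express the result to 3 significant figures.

e^(−kτ) = e^(−0.02630 × 33.7) = 0.4122
Accumulation ratio R = 1 / (1 − e^(−kτ)) = 1 / (1 − 0.4122) = 1.701

1.70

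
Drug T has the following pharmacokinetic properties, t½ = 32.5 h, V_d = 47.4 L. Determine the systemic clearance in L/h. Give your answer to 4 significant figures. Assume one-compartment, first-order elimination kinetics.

1.011 L/h

k = ln2 / t½ = 0.693147 / 32.5 = 0.02133 h⁻¹
CL = k × Vd = 0.02133 × 47.4 = 1.011 L/h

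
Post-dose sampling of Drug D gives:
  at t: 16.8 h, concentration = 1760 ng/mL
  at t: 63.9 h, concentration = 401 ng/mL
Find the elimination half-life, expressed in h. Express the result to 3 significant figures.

22.1 h

k = ln(C₁/C₂) / (t₂ − t₁) = ln(1760/401) / (63.9 − 16.8)
  = 1.479 / 47.10 = 0.03140 h⁻¹
t½ = ln2 / k = 0.693147 / 0.03140 = 22.07 h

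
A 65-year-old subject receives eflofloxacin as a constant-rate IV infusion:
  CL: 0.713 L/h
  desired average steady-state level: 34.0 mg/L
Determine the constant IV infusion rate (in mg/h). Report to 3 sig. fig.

At steady state, infusion rate R₀ = Css × CL = 34.0 × 0.7130 = 24.24 mg/h

24.2 mg/h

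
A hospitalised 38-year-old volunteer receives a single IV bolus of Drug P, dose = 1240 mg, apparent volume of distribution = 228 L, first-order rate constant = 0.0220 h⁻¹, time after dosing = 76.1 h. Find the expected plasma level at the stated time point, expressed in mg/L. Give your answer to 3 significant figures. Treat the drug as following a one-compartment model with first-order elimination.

1.02 mg/L

C₀ = Dose / Vd = 1240 / 228 = 5.439 mg/L
C = C₀ · e^(−k·t) = 5.439 × e^(−0.02200 × 76.1)
  = 5.439 × 0.1875 = 1.020 mg/L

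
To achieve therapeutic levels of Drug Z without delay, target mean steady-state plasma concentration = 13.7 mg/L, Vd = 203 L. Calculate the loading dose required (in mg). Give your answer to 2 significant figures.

2800 mg

LD = Css × Vd = 13.7 × 203 = 2781 mg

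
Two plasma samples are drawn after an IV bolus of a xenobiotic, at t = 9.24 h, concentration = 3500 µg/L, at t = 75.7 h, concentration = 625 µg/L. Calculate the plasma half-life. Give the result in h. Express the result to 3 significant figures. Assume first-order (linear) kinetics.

26.7 h

k = ln(C₁/C₂) / (t₂ − t₁) = ln(3500/625) / (75.7 − 9.24)
  = 1.723 / 66.46 = 0.02593 h⁻¹
t½ = ln2 / k = 0.693147 / 0.02593 = 26.73 h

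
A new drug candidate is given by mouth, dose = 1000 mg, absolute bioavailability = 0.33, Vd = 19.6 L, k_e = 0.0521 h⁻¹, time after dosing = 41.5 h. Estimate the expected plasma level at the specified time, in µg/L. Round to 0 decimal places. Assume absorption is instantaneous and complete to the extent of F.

1938 µg/L

Amount reaching circulation = F × Dose = 0.33 × 1000 = 330.0 mg
C₀ = F·Dose / Vd = 330.0 / 19.6 = 16.84 mg/L
C = C₀ · e^(−k·t) = 16.84 × e^(−0.05210 × 41.5)
  = 16.84 × 0.1151 = 1.938 mg/L
Convert: 1.938 mg/L × 1000 = 1938 µg/L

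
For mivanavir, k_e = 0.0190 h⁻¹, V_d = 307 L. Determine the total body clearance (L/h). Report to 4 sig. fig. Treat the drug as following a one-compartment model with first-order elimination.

5.833 L/h

CL = k × Vd = 0.0190 × 307 = 5.833 L/h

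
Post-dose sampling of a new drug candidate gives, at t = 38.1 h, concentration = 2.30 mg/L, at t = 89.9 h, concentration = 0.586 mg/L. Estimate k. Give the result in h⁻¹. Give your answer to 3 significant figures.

k = ln(C₁/C₂) / (t₂ − t₁) = ln(2.30/0.586) / (89.9 − 38.1)
  = 1.367 / 51.80 = 0.02639 h⁻¹

0.0264 h⁻¹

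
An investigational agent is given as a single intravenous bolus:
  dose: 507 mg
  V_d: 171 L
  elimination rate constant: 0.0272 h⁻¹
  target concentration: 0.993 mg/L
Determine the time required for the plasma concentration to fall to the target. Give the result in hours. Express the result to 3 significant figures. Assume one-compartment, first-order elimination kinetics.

C₀ = Dose / Vd = 507.0 / 171 = 2.965 mg/L
t = ln(C₀ / C) / k = ln(2.965 / 0.993) / 0.02720
  = ln(2.986) / 0.02720 = 1.094 / 0.02720 = 40.22 h

40.2 h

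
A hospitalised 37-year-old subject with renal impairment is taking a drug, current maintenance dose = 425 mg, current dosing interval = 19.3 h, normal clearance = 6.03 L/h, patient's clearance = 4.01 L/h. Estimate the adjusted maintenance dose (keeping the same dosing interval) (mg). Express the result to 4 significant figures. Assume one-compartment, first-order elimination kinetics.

To keep the same average steady-state level, dosing rate must scale with clearance.
CL ratio = 4.01 / 6.03 = 0.6650
New dose (same interval) = 425 × 0.6650 = 282.6 mg

282.6 mg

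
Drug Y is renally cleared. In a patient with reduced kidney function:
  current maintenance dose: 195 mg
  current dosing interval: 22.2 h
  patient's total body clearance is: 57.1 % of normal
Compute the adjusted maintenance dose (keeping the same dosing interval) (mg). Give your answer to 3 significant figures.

To keep the same average steady-state level, dosing rate must scale with clearance.
CL ratio = 57.1 / 100 = 0.5710
New dose (same interval) = 195 × 0.5710 = 111.3 mg

111 mg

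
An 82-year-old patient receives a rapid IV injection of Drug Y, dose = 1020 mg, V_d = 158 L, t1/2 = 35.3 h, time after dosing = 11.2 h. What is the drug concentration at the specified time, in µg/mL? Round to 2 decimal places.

5.18 µg/mL

C₀ = Dose / Vd = 1020 / 158 = 6.456 mg/L
k = ln2 / t½ = 0.693147 / 35.3 = 0.01964 h⁻¹
C = C₀ · e^(−k·t) = 6.456 × e^(−0.01964 × 11.2)
  = 6.456 × 0.8025 = 5.181 mg/L
(5.181 mg/L = 5.181 µg/mL)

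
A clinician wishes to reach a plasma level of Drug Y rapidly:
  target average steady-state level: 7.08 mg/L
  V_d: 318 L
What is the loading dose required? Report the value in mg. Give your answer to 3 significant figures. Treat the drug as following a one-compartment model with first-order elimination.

LD = Css × Vd = 7.08 × 318 = 2251 mg

2250 mg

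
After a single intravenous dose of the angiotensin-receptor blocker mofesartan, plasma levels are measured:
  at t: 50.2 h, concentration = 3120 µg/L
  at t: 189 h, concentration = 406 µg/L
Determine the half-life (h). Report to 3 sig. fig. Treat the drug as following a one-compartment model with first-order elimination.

k = ln(C₁/C₂) / (t₂ − t₁) = ln(3120/406) / (189 − 50.2)
  = 2.039 / 138.8 = 0.01469 h⁻¹
t½ = ln2 / k = 0.693147 / 0.01469 = 47.18 h

47.2 h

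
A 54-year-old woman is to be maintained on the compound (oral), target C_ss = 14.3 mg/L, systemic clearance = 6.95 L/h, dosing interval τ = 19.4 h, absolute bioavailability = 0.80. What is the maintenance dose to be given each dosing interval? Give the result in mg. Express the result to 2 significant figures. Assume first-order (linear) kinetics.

At steady state, F × (Dose/τ) = Css × CL.
Dose = Css × CL × τ / F = 14.3 × 6.950 × 19.4 / 0.80 = 2410 mg

2400 mg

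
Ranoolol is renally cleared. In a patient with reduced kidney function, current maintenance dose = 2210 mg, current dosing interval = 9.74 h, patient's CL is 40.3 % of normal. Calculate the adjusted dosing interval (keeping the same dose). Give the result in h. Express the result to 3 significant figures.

To keep the same average steady-state level, dosing rate must scale with clearance.
CL ratio = 40.3 / 100 = 0.4030
New interval (same dose) = 9.74 / 0.4030 = 24.17 h

24.2 h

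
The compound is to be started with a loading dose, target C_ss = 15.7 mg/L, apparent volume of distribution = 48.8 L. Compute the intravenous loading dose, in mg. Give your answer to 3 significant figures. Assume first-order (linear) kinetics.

LD = Css × Vd = 15.7 × 48.8 = 766.2 mg

766 mg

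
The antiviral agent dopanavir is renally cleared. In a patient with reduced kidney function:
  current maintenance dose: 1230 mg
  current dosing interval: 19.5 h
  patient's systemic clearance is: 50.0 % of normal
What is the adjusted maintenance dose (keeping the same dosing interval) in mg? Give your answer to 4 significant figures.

To keep the same average steady-state level, dosing rate must scale with clearance.
CL ratio = 50.0 / 100 = 0.5000
New dose (same interval) = 1230 × 0.5000 = 615.0 mg

615.0 mg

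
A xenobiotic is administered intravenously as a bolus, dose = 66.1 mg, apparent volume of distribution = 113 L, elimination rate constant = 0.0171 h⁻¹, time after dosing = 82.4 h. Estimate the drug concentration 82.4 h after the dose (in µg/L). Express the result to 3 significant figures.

143 µg/L

C₀ = Dose / Vd = 66.10 / 113 = 0.5850 mg/L
C = C₀ · e^(−k·t) = 0.5850 × e^(−0.01710 × 82.4)
  = 0.5850 × 0.2444 = 0.1430 mg/L
Convert: 0.1430 mg/L × 1000 = 143.0 µg/L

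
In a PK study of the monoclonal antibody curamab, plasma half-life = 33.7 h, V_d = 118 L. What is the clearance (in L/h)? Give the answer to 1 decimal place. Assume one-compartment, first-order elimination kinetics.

2.4 L/h

k = ln2 / t½ = 0.693147 / 33.7 = 0.02057 h⁻¹
CL = k × Vd = 0.02057 × 118 = 2.427 L/h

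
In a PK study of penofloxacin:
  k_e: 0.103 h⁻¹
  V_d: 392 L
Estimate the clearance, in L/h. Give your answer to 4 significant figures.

CL = k × Vd = 0.103 × 392 = 40.38 L/h

40.38 L/h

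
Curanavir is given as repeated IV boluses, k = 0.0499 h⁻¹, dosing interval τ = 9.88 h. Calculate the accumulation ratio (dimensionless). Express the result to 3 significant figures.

2.57

e^(−kτ) = e^(−0.04990 × 9.88) = 0.6108
Accumulation ratio R = 1 / (1 − e^(−kτ)) = 1 / (1 − 0.6108) = 2.569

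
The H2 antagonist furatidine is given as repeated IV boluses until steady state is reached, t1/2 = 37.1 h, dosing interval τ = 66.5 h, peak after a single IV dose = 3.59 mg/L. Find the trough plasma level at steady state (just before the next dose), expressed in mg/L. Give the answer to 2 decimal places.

k = ln2 / t½ = 0.693147 / 37.1 = 0.01868 h⁻¹
e^(−kτ) = e^(−0.01868 × 66.5) = 0.2887
Accumulation ratio R = 1 / (1 − e^(−kτ)) = 1 / (1 − 0.2887) = 1.406
Steady-state trough = C₀ × R × e^(−kτ) = 3.59 × 1.406 × 0.2887 = 1.457 mg/L

1.46 mg/L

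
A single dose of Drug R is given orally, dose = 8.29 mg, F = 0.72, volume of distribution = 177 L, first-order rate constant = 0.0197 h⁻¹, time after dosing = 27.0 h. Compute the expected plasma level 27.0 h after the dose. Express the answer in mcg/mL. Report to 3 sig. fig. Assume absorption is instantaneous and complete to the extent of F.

Amount reaching circulation = F × Dose = 0.72 × 8.290 = 5.969 mg
C₀ = F·Dose / Vd = 5.969 / 177 = 0.03372 mg/L
C = C₀ · e^(−k·t) = 0.03372 × e^(−0.01970 × 27.0)
  = 0.03372 × 0.5875 = 0.01981 mg/L
(0.01981 mg/L = 0.01981 mcg/mL)

0.0198 mcg/mL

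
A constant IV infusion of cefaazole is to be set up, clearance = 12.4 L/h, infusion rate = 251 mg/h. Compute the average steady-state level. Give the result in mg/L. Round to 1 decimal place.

20.2 mg/L

At steady state Css = R₀ / CL = 251 / 12.40 = 20.24 mg/L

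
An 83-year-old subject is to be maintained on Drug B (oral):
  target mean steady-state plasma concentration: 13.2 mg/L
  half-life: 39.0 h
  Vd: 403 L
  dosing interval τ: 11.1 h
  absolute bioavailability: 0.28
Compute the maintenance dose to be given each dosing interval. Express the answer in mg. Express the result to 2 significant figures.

k = ln2 / t½ = 0.693147 / 39.0 = 0.01777 h⁻¹
CL = k × Vd = 0.01777 × 403 = 7.161 L/h
At steady state, F × (Dose/τ) = Css × CL.
Dose = Css × CL × τ / F = 13.2 × 7.161 × 11.1 / 0.28 = 3747 mg

3700 mg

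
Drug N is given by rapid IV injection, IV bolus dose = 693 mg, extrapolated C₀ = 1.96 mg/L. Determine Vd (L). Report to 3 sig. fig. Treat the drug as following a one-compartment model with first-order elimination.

354 L

Vd = Dose / C₀ = 693.0 / 1.96 = 353.6 L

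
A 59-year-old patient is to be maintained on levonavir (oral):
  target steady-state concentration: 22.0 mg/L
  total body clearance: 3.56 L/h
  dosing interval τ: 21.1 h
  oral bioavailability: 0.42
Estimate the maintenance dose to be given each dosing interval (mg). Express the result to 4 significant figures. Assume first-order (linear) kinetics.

At steady state, F × (Dose/τ) = Css × CL.
Dose = Css × CL × τ / F = 22.0 × 3.560 × 21.1 / 0.42 = 3935 mg

3935 mg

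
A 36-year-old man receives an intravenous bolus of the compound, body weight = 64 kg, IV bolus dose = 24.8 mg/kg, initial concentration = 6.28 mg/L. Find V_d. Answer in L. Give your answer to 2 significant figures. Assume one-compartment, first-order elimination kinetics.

Dose = 24.8 × 64 = 1587 mg
Vd = Dose / C₀ = 1587 / 6.28 = 252.7 L

250 L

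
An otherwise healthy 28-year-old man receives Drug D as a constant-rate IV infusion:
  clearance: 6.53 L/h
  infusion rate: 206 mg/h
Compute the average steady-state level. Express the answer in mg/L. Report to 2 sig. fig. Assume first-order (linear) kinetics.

At steady state Css = R₀ / CL = 206 / 6.530 = 31.55 mg/L

32 mg/L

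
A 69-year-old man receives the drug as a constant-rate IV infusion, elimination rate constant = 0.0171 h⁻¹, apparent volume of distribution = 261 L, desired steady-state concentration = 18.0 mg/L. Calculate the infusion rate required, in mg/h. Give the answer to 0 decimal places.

CL = k × Vd = 0.01710 × 261 = 4.463 L/h
At steady state, infusion rate R₀ = Css × CL = 18.0 × 4.463 = 80.33 mg/h

80 mg/h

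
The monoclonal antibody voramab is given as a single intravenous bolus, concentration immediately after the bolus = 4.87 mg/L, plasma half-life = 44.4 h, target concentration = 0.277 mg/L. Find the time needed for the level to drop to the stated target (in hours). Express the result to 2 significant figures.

180 h

k = ln2 / t½ = 0.693147 / 44.4 = 0.01561 h⁻¹
t = ln(C₀ / C) / k = ln(4.870 / 0.277) / 0.01561
  = ln(17.58) / 0.01561 = 2.867 / 0.01561 = 183.7 h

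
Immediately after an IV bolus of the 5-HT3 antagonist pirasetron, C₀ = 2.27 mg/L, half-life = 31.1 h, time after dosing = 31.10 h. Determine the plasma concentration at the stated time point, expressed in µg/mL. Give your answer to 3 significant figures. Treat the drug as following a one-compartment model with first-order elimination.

k = ln2 / t½ = 0.693147 / 31.1 = 0.02229 h⁻¹
t / t½ = 31.10 / 31.1 = 1 half-lives
C = C₀ × (1/2)^1 = 2.270 × 0.5000 = 1.135 mg/L
(1.135 mg/L = 1.135 µg/mL)

1.14 µg/mL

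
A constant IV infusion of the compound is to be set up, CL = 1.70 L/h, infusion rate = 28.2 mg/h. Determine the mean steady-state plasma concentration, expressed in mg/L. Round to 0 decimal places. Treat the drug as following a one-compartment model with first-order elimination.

At steady state Css = R₀ / CL = 28.2 / 1.700 = 16.59 mg/L

17 mg/L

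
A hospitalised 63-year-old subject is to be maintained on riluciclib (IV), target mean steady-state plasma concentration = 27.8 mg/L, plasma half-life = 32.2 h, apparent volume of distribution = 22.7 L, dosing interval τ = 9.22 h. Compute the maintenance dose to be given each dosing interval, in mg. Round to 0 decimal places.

k = ln2 / t½ = 0.693147 / 32.2 = 0.02153 h⁻¹
CL = k × Vd = 0.02153 × 22.7 = 0.4887 L/h
At steady state, Dose/τ = Css × CL.
Dose = Css × CL × τ = 27.8 × 0.4887 × 9.22 = 125.3 mg

125 mg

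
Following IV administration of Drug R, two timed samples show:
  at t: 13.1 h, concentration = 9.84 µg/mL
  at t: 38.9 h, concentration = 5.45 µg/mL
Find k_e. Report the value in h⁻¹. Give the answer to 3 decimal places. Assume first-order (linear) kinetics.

k = ln(C₁/C₂) / (t₂ − t₁) = ln(9.84/5.45) / (38.9 − 13.1)
  = 0.5908 / 25.80 = 0.02290 h⁻¹

0.023 h⁻¹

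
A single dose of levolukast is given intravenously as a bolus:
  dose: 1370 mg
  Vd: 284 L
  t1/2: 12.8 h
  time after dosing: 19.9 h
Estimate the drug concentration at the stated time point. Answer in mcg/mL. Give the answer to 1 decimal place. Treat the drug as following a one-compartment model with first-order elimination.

1.6 mcg/mL

C₀ = Dose / Vd = 1370 / 284 = 4.824 mg/L
k = ln2 / t½ = 0.693147 / 12.8 = 0.05415 h⁻¹
C = C₀ · e^(−k·t) = 4.824 × e^(−0.05415 × 19.9)
  = 4.824 × 0.3404 = 1.642 mg/L
(1.642 mg/L = 1.642 mcg/mL)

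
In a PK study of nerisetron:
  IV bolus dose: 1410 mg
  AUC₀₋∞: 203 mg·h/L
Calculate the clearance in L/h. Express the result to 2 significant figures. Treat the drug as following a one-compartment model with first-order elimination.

6.9 L/h

CL = Dose / AUC = 1410 / 203 = 6.946 L/h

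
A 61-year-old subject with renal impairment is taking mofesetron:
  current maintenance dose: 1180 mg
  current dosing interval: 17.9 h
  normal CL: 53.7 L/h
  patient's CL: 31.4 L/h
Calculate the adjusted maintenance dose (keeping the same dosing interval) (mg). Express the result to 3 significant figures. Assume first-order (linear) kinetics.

690 mg

To keep the same average steady-state level, dosing rate must scale with clearance.
CL ratio = 31.4 / 53.7 = 0.5847
New dose (same interval) = 1180 × 0.5847 = 689.9 mg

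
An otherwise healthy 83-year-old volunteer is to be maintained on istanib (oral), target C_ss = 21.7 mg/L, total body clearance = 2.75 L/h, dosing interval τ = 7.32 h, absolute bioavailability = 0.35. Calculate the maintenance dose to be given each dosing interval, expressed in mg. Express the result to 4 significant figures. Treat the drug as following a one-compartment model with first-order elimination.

1248 mg

At steady state, F × (Dose/τ) = Css × CL.
Dose = Css × CL × τ / F = 21.7 × 2.750 × 7.32 / 0.35 = 1248 mg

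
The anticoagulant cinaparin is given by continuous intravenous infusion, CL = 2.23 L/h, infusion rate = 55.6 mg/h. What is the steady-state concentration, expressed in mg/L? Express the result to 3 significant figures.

24.9 mg/L

At steady state Css = R₀ / CL = 55.6 / 2.230 = 24.93 mg/L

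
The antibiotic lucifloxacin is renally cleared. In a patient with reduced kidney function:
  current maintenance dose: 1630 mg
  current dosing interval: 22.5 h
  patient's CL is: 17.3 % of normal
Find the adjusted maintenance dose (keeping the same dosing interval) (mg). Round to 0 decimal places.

To keep the same average steady-state level, dosing rate must scale with clearance.
CL ratio = 17.3 / 100 = 0.1730
New dose (same interval) = 1630 × 0.1730 = 282.0 mg

282 mg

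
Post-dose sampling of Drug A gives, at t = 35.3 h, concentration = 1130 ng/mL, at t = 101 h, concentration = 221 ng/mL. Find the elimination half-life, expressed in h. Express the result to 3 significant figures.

k = ln(C₁/C₂) / (t₂ − t₁) = ln(1130/221) / (101 − 35.3)
  = 1.632 / 65.70 = 0.02484 h⁻¹
t½ = ln2 / k = 0.693147 / 0.02484 = 27.90 h

27.9 h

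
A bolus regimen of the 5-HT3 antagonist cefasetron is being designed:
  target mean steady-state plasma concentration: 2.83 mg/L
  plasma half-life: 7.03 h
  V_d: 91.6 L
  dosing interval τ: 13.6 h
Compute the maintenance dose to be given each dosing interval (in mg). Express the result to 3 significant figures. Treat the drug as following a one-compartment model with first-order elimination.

348 mg

k = ln2 / t½ = 0.693147 / 7.03 = 0.09860 h⁻¹
CL = k × Vd = 0.09860 × 91.6 = 9.032 L/h
At steady state, Dose/τ = Css × CL.
Dose = Css × CL × τ = 2.83 × 9.032 × 13.6 = 347.6 mg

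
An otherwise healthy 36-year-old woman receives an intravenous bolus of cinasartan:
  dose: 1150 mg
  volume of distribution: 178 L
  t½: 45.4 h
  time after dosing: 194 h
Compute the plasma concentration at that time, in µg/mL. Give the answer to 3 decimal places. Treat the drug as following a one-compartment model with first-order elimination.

0.334 µg/mL

C₀ = Dose / Vd = 1150 / 178 = 6.461 mg/L
k = ln2 / t½ = 0.693147 / 45.4 = 0.01527 h⁻¹
C = C₀ · e^(−k·t) = 6.461 × e^(−0.01527 × 194)
  = 6.461 × 0.05170 = 0.3340 mg/L
(0.3340 mg/L = 0.3340 µg/mL)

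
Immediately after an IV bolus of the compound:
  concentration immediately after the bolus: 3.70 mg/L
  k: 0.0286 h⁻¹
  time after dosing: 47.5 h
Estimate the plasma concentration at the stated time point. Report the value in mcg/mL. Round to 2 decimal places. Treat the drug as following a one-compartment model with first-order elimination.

0.95 mcg/mL

C = C₀ · e^(−k·t) = 3.700 × e^(−0.02860 × 47.5)
  = 3.700 × 0.2570 = 0.9509 mg/L
(0.9509 mg/L = 0.9509 mcg/mL)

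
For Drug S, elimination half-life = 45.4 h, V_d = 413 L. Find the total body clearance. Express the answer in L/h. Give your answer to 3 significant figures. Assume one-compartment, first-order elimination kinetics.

k = ln2 / t½ = 0.693147 / 45.4 = 0.01527 h⁻¹
CL = k × Vd = 0.01527 × 413 = 6.307 L/h

6.31 L/h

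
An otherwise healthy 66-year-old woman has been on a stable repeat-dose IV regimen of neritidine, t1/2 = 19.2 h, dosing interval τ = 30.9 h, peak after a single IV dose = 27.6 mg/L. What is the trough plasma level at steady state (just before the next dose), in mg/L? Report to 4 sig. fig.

13.46 mg/L

k = ln2 / t½ = 0.693147 / 19.2 = 0.03610 h⁻¹
e^(−kτ) = e^(−0.03610 × 30.9) = 0.3278
Accumulation ratio R = 1 / (1 − e^(−kτ)) = 1 / (1 − 0.3278) = 1.488
Steady-state trough = C₀ × R × e^(−kτ) = 27.6 × 1.488 × 0.3278 = 13.46 mg/L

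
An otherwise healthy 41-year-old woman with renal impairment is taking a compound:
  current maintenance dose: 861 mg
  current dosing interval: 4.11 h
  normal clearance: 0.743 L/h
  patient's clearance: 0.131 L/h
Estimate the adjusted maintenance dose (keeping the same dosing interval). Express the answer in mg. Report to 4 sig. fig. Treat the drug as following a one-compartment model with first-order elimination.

To keep the same average steady-state level, dosing rate must scale with clearance.
CL ratio = 0.131 / 0.743 = 0.1763
New dose (same interval) = 861 × 0.1763 = 151.8 mg

151.8 mg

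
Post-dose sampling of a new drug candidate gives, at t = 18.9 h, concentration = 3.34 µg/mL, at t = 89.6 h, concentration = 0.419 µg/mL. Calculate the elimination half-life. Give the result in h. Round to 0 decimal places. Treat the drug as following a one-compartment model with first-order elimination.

k = ln(C₁/C₂) / (t₂ − t₁) = ln(3.34/0.419) / (89.6 − 18.9)
  = 2.076 / 70.70 = 0.02936 h⁻¹
t½ = ln2 / k = 0.693147 / 0.02936 = 23.61 h

24 h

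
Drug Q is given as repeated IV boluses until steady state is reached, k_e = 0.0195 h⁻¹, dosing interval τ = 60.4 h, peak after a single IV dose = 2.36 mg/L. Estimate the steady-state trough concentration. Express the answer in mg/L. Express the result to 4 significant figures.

1.050 mg/L

e^(−kτ) = e^(−0.01950 × 60.4) = 0.3080
Accumulation ratio R = 1 / (1 − e^(−kτ)) = 1 / (1 − 0.3080) = 1.445
Steady-state trough = C₀ × R × e^(−kτ) = 2.36 × 1.445 × 0.3080 = 1.050 mg/L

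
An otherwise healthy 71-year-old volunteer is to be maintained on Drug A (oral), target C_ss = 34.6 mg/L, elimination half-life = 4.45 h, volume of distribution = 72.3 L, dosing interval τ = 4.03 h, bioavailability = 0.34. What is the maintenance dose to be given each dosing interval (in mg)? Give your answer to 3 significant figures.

4620 mg

k = ln2 / t½ = 0.693147 / 4.45 = 0.1558 h⁻¹
CL = k × Vd = 0.1558 × 72.3 = 11.26 L/h
At steady state, F × (Dose/τ) = Css × CL.
Dose = Css × CL × τ / F = 34.6 × 11.26 × 4.03 / 0.34 = 4618 mg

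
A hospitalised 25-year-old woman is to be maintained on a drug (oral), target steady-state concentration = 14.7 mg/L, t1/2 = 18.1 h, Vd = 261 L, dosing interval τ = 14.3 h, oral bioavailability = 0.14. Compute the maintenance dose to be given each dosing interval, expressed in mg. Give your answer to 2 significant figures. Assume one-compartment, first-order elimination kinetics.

k = ln2 / t½ = 0.693147 / 18.1 = 0.03830 h⁻¹
CL = k × Vd = 0.03830 × 261 = 9.996 L/h
At steady state, F × (Dose/τ) = Css × CL.
Dose = Css × CL × τ / F = 14.7 × 9.996 × 14.3 / 0.14 = 15010 mg

15000 mg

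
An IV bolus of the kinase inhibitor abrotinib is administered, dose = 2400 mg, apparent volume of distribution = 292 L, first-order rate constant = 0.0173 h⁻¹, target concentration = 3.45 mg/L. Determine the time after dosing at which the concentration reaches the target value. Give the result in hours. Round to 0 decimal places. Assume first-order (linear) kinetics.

C₀ = Dose / Vd = 2400 / 292 = 8.219 mg/L
t = ln(C₀ / C) / k = ln(8.219 / 3.45) / 0.01730
  = ln(2.382) / 0.01730 = 0.8679 / 0.01730 = 50.17 h

50 h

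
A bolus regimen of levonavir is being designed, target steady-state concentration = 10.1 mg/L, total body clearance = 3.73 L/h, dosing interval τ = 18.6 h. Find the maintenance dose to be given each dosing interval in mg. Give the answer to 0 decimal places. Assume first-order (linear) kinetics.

701 mg

At steady state, Dose/τ = Css × CL.
Dose = Css × CL × τ = 10.1 × 3.730 × 18.6 = 700.7 mg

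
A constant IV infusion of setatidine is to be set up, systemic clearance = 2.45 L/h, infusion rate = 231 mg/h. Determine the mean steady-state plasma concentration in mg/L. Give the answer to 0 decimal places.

At steady state Css = R₀ / CL = 231 / 2.450 = 94.29 mg/L

94 mg/L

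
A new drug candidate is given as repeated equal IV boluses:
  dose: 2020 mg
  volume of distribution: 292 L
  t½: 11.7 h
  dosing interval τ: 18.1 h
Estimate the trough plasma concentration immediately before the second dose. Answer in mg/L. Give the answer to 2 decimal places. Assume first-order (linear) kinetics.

C₀ per dose = Dose / Vd = 2020 / 292 = 6.918 mg/L
k = ln2 / t½ = 0.693147 / 11.7 = 0.05924 h⁻¹
Fraction remaining after one interval: r = e^(−kτ) = e^(−0.05924 × 18.1) = 0.3422
Before dose 2, 1 dose has been given (aged 1τ).
C_trough = C₀ × r = 6.918 × 0.3422 = 2.367 mg/L

2.37 mg/L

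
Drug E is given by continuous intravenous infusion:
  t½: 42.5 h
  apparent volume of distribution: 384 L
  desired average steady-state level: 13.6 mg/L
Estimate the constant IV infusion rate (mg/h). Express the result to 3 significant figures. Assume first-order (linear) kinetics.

k = ln2 / t½ = 0.693147 / 42.5 = 0.01631 h⁻¹
CL = k × Vd = 0.01631 × 384 = 6.263 L/h
At steady state, infusion rate R₀ = Css × CL = 13.6 × 6.263 = 85.18 mg/h

85.2 mg/h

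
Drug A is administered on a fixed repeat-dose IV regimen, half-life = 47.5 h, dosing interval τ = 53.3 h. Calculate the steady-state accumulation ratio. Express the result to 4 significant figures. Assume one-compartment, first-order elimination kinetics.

k = ln2 / t½ = 0.693147 / 47.5 = 0.01459 h⁻¹
e^(−kτ) = e^(−0.01459 × 53.3) = 0.4595
Accumulation ratio R = 1 / (1 − e^(−kτ)) = 1 / (1 − 0.4595) = 1.850

1.850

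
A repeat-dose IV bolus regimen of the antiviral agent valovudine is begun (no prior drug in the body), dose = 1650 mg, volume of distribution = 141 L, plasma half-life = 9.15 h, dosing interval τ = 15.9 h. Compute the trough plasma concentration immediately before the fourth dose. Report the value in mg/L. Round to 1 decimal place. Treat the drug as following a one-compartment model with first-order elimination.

4.9 mg/L

C₀ per dose = Dose / Vd = 1650 / 141 = 11.70 mg/L
k = ln2 / t½ = 0.693147 / 9.15 = 0.07575 h⁻¹
Fraction remaining after one interval: r = e^(−kτ) = e^(−0.07575 × 15.9) = 0.2999
Before dose 4, 3 doses have been given (aged 1τ, 2τ, 3τ).
C_trough = C₀ × (r + r² + … + r^3) = C₀ × r(1−r^3)/(1−r)
        = 11.70 × 0.2999 × (1 − 0.02697) / (1 − 0.2999) = 4.877 mg/L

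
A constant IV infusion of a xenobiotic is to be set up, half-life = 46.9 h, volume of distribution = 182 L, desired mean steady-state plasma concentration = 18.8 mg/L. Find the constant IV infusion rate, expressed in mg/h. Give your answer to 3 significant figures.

50.6 mg/h

k = ln2 / t½ = 0.693147 / 46.9 = 0.01478 h⁻¹
CL = k × Vd = 0.01478 × 182 = 2.690 L/h
At steady state, infusion rate R₀ = Css × CL = 18.8 × 2.690 = 50.57 mg/h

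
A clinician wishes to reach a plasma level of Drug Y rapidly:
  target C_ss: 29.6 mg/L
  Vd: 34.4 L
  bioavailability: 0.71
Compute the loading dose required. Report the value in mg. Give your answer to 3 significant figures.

1430 mg

LD = Css × Vd / F = 29.6 × 34.4 / 0.71 = 1434 mg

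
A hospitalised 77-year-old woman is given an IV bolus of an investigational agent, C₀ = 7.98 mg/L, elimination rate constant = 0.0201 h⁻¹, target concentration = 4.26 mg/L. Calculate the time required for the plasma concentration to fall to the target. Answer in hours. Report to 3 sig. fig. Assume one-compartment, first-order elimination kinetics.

t = ln(C₀ / C) / k = ln(7.980 / 4.26) / 0.02010
  = ln(1.873) / 0.02010 = 0.6275 / 0.02010 = 31.22 h

31.2 h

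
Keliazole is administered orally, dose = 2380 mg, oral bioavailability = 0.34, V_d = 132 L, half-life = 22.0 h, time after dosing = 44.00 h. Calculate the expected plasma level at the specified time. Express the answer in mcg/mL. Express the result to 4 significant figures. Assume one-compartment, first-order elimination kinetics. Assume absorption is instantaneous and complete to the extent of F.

1.533 mcg/mL

Amount reaching circulation = F × Dose = 0.34 × 2380 = 809.2 mg
C₀ = F·Dose / Vd = 809.2 / 132 = 6.130 mg/L
k = ln2 / t½ = 0.693147 / 22.0 = 0.03151 h⁻¹
t / t½ = 44.00 / 22.0 = 2 half-lives
C = C₀ × (1/2)^2 = 6.130 × 0.2500 = 1.533 mg/L
(1.533 mg/L = 1.533 mcg/mL)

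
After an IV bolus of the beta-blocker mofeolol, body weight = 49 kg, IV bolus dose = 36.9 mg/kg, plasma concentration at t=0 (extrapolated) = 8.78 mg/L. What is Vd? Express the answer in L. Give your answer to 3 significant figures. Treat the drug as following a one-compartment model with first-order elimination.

Dose = 36.9 × 49 = 1808 mg
Vd = Dose / C₀ = 1808 / 8.78 = 205.9 L

206 L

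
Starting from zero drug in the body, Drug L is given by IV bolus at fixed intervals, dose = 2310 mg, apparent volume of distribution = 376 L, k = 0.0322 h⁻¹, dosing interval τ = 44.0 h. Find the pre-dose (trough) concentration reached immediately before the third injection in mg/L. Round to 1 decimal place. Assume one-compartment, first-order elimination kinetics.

C₀ per dose = Dose / Vd = 2310 / 376 = 6.144 mg/L
Fraction remaining after one interval: r = e^(−kτ) = e^(−0.03220 × 44.0) = 0.2425
Before dose 3, 2 doses have been given (aged 1τ, 2τ).
C_trough = C₀ × (r + r²) = 6.144 × (0.2425 + 0.05881) = 1.851 mg/L

1.9 mg/L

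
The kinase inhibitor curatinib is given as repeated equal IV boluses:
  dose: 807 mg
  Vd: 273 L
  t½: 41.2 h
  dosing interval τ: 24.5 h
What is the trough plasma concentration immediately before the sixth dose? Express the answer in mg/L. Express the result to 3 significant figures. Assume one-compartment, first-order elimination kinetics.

5.06 mg/L

C₀ per dose = Dose / Vd = 807 / 273 = 2.956 mg/L
k = ln2 / t½ = 0.693147 / 41.2 = 0.01682 h⁻¹
Fraction remaining after one interval: r = e^(−kτ) = e^(−0.01682 × 24.5) = 0.6623
Before dose 6, 5 doses have been given (aged 1τ, 2τ, 3τ, 4τ, 5τ).
C_trough = C₀ × (r + r² + … + r^5) = C₀ × r(1−r^5)/(1−r)
        = 2.956 × 0.6623 × (1 − 0.1274) / (1 − 0.6623) = 5.059 mg/L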